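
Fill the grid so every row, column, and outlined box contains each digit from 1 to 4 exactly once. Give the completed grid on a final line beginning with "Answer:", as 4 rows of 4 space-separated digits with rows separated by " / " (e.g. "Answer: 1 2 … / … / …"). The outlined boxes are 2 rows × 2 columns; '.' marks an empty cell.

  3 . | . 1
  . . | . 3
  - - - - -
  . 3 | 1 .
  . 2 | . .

Step 1. [r4c4∈{4}] only 4 remains possible at r4c4 ⇒ r4c4=4.
Step 2. [r2c1∈{1,2,4}] r2c1 is the only open cell in col 1 admitting 2 ⇒ r2c1=2.
Step 3. [r1c2∈{4}] only 4 remains possible at r1c2 ⇒ r1c2=4.
Step 4. [r3c4∈{2}] nothing but 2 survives at r3c4. So r3c4=2.
Step 5. [r2c3∈{4}] r2c3's peers cover all but 4 ⇒ r2c3=4.
Step 6. [r4c1∈{1}] r4c1 has the single candidate 1, so r4c1=1.
Step 7. [r3c1∈{4}] only 4 remains possible at r3c1 ⇒ r3c1=4.
Step 8. [r1c3∈{2}] nothing but 2 survives at r1c3, so r1c3=2.
Step 9. [r4c3∈{3}] only 3 remains possible at r4c3. So r4c3=3.
Step 10. [r2c2∈{1}] r2c2's peers cover all but 1. So r2c2=1.

Answer: 3 4 2 1 / 2 1 4 3 / 4 3 1 2 / 1 2 3 4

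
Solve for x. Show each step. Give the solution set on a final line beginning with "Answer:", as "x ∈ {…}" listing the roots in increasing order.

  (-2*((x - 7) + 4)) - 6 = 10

Step 1. [(-2*((x - 7) + 4)) - 6 = 10] 6 comes off first (add 6), so sub: -2*((x - 7) + 4) = 16.
Step 2. [-2*((x - 7) + 4) = 16] -2·(inner) — divide through by -2, so div: (x - 7) + 4 = -8.
Step 3. [(x - 7) + 4 = -8] +4 is outermost — subtract 4 both sides, so sub: x - 7 = -12.
Step 4. [x - 7 = -12] the outer -7 inverts by adding 7. So sub: x = -5.

Answer: x ∈ {-5}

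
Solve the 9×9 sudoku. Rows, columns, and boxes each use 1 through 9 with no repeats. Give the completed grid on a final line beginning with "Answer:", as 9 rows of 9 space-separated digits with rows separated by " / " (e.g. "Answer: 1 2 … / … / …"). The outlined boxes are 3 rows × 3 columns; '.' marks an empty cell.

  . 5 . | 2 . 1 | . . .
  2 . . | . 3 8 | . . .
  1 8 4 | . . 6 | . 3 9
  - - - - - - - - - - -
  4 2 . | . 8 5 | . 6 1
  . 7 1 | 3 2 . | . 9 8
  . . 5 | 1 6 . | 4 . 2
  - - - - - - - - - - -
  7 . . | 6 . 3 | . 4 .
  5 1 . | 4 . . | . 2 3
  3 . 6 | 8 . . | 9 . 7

Step 1. [r7c2∈{9}] r7c2's peers cover all but 9. So r7c2=9.
Step 2. [r6c8∈{7}] r6c8's peers cover all but 7. So r6c8=7.
Step 3. [r7c9∈{5}] r7c9's peers cover all but 5 ⇒ r7c9=5.
Step 4. [r2c8∈{1,5}] col 8 places 5 nowhere but r2c8 ⇒ r2c8=5.
Step 5. [r1c5∈{4,7,9}] in col 5, 4 fits only at r1c5. So r1c5=4.
Step 6. [r1c9∈{6}] only 6 remains possible at r1c9 ⇒ r1c9=6.
Step 7. [r4c4∈{7,9}] in row 4, 7 fits only at r4c4. So r4c4=7.
Step 8. [r4c3∈{3,9}] r4c3 is the only open cell in row 4 admitting 9, so r4c3=9.
Step 9. [r3c5∈{5,7}] in box 2, 7 fits only at r3c5. So r3c5=7.
Step 10. [r2c3∈{7}] r2c3 has the single candidate 7, so r2c3=7.
Step 11. [r7c5∈{1}] nothing but 1 survives at r7c5 ⇒ r7c5=1.
Step 12. [r7c7∈{8}] r7c7 has the single candidate 8. So r7c7=8.
Step 13. [r8c5∈{9}] r8c5 has the single candidate 9 ⇒ r8c5=9.
Step 14. [r5c7∈{5}] r5c7 has the single candidate 5 ⇒ r5c7=5.
Step 15. [r9c2∈{4}] r9c2 is down to just 4, so r9c2=4.
Step 16. [r2c9∈{4}] r2c9's peers cover all but 4, so r2c9=4.
Step 17. [r3c7∈{2}] r3c7 is down to just 2, so r3c7=2.
Step 18. [r8c7∈{6}] r8c7 has the single candidate 6. So r8c7=6.
Step 19. [r2c2∈{6}] r2c2's peers cover all but 6, so r2c2=6.
Step 20. [r6c1∈{8}] r6c1 has the single candidate 8 ⇒ r6c1=8.
Step 21. [r1c3∈{3}] r1c3's peers cover all but 3, so r1c3=3.
Step 22. [r7c3∈{2}] r7c3 has the single candidate 2 ⇒ r7c3=2.
Step 23. [r1c8∈{8}] r1c8's peers cover all but 8 ⇒ r1c8=8.
Step 24. [r6c6∈{9}] r6c6's peers cover all but 9 ⇒ r6c6=9.
Step 25. [r1c7∈{7}] only 7 remains possible at r1c7, so r1c7=7.
Step 26. [r9c5∈{5}] nothing but 5 survives at r9c5 ⇒ r9c5=5.
Step 27. [r8c3∈{8}] r8c3 has the single candidate 8, so r8c3=8.
Step 28. [r5c1∈{6}] r5c1's peers cover all but 6, so r5c1=6.
Step 29. [r6c2∈{3}] nothing but 3 survives at r6c2 ⇒ r6c2=3.
Step 30. [r9c8∈{1}] nothing but 1 survives at r9c8 ⇒ r9c8=1.
Step 31. [r1c1∈{9}] only 9 remains possible at r1c1. So r1c1=9.
Step 32. [r3c4∈{5}] nothing but 5 survives at r3c4 ⇒ r3c4=5.
Step 33. [r2c4∈{9}] r2c4 is down to just 9, so r2c4=9.
Step 34. [r9c6∈{2}] nothing but 2 survives at r9c6 ⇒ r9c6=2.
Step 35. [r8c6∈{7}] r8c6 has the single candidate 7 ⇒ r8c6=7.
Step 36. [r2c7∈{1}] r2c7's peers cover all but 1, so r2c7=1.
Step 37. [r4c7∈{3}] r4c7's peers cover all but 3. So r4c7=3.
Step 38. [r5c6∈{4}] nothing but 4 survives at r5c6. So r5c6=4.

Answer: 9 5 3 2 4 1 7 8 6 / 2 6 7 9 3 8 1 5 4 / 1 8 4 5 7 6 2 3 9 / 4 2 9 7 8 5 3 6 1 / 6 7 1 3 2 4 5 9 8 / 8 3 5 1 6 9 4 7 2 / 7 9 2 6 1 3 8 4 5 / 5 1 8 4 9 7 6 2 3 / 3 4 6 8 5 2 9 1 7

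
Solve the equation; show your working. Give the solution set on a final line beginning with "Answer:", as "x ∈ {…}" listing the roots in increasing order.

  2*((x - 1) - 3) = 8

Step 1. [2*((x - 1) - 3) = 8] 2 out front; divide by 2. So div: (x - 1) - 3 = 4.
Step 2. [(x - 1) - 3 = 4] peel the -3: add 3 from each side ⇒ sub: x - 1 = 7.
Step 3. [x - 1 = 7] -1 is outermost — add 1 both sides ⇒ sub: x = 8.

Answer: x ∈ {8}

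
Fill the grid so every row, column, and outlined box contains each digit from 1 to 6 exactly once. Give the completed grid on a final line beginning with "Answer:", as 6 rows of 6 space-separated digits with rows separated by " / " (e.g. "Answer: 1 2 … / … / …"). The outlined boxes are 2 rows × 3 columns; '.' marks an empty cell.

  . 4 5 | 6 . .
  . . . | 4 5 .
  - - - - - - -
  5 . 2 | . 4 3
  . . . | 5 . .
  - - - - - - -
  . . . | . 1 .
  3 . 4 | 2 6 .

Step 1. [r3c2∈{1,6}] row 3 places 6 nowhere but r3c2, so r3c2=6.
Step 2. [r6c2∈{1,5}] r6c2 is the only open cell in row 6 admitting 1. So r6c2=1.
Step 3. [r5c2∈{2,5}] across col 2, 5 lands solely at r5c2 ⇒ r5c2=5.
Step 4. [r2c2∈{2,3}] in col 2, 2 fits only at r2c2. So r2c2=2.
Step 5. [r2c6∈{1}] only 1 remains possible at r2c6. So r2c6=1.
Step 6. [r4c3∈{1,3}] col 3 places 1 nowhere but r4c3, so r4c3=1.
Step 7. [r5c3∈{6}] nothing but 6 survives at r5c3, so r5c3=6.
Step 8. [r1c6∈{2}] r1c6's peers cover all but 2 ⇒ r1c6=2.
Step 9. [r1c5∈{3}] only 3 remains possible at r1c5 ⇒ r1c5=3.
Step 10. [r1c1∈{1}] r1c1's peers cover all but 1, so r1c1=1.
Step 11. [r5c1∈{2}] nothing but 2 survives at r5c1. So r5c1=2.
Step 12. [r4c2∈{3}] only 3 remains possible at r4c2, so r4c2=3.
Step 13. [r2c3∈{3}] r2c3 is down to just 3 ⇒ r2c3=3.
Step 14. [r2c1∈{6}] r2c1 has the single candidate 6. So r2c1=6.
Step 15. [r6c6∈{5}] r6c6 is down to just 5, so r6c6=5.
Step 16. [r3c4∈{1}] only 1 remains possible at r3c4 ⇒ r3c4=1.
Step 17. [r4c5∈{2}] r4c5 is down to just 2, so r4c5=2.
Step 18. [r4c1∈{4}] r4c1's peers cover all but 4, so r4c1=4.
Step 19. [r5c4∈{3}] r5c4 is down to just 3, so r5c4=3.
Step 20. [r5c6∈{4}] r5c6 is down to just 4. So r5c6=4.
Step 21. [r4c6∈{6}] only 6 remains possible at r4c6. So r4c6=6.

Answer: 1 4 5 6 3 2 / 6 2 3 4 5 1 / 5 6 2 1 4 3 / 4 3 1 5 2 6 / 2 5 6 3 1 4 / 3 1 4 2 6 5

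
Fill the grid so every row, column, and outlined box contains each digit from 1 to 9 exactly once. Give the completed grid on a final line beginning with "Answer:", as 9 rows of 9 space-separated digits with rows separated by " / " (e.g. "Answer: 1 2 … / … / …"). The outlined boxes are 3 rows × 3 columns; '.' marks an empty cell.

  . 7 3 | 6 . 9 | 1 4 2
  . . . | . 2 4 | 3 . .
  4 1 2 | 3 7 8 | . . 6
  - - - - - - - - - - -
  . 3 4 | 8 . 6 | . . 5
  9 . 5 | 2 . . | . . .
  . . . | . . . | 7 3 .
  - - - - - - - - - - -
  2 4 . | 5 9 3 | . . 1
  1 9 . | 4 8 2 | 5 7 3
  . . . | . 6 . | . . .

Step 1. [r1c1∈{5,8}] r1c1 is the only open cell in row 1 admitting 8 ⇒ r1c1=8.
Step 2. [r4c5∈{1}] r4c5 is down to just 1 ⇒ r4c5=1.
Step 3. [r3c7∈{9}] nothing but 9 survives at r3c7, so r3c7=9.
Step 4. [r7c3∈{6,7,8}] 7 has one home in row 7: r7c3, so r7c3=7.
Step 5. [r9c3∈{8}] nothing but 8 survives at r9c3. So r9c3=8.
Step 6. [r6c1∈{6}] nothing but 6 survives at r6c1 ⇒ r6c1=6.
Step 7. [r5c2∈{8}] r5c2's peers cover all but 8, so r5c2=8.
Step 8. [r5c9∈{4}] r5c9 is down to just 4, so r5c9=4.
Step 9. [r2c1∈{5}] only 5 remains possible at r2c1, so r2c1=5.
Step 10. [r4c8∈{2,9}] row 4 places 9 nowhere but r4c8, so r4c8=9.
Step 11. [r7c7∈{6,8}] r7c7 is the only open cell in col 7 admitting 8. So r7c7=8.
Step 12. [r9c6∈{1,7}] r9c6 is the only open cell in col 6 admitting 1 ⇒ r9c6=1.
Step 13. [r6c5∈{4,5}] 4 has one home in row 6: r6c5. So r6c5=4.
Step 14. [r2c8∈{8}] r2c8 is down to just 8 ⇒ r2c8=8.
Step 15. [r2c3∈{6,9}] 9 has one home in row 2: r2c3 ⇒ r2c3=9.
Step 16. [r4c7∈{2}] r4c7's peers cover all but 2. So r4c7=2.
Step 17. [r5c8∈{1,6}] r5c8 is the only open cell in row 5 admitting 1. So r5c8=1.
Step 18. [r5c6∈{7}] r5c6's peers cover all but 7, so r5c6=7.
Step 19. [r4c1∈{7}] only 7 remains possible at r4c1, so r4c1=7.
Step 20. [r6c9∈{8}] only 8 remains possible at r6c9 ⇒ r6c9=8.
Step 21. [r9c4∈{7}] r9c4 has the single candidate 7. So r9c4=7.
Step 22. [r2c4∈{1}] r2c4 has the single candidate 1 ⇒ r2c4=1.
Step 23. [r7c8∈{6}] nothing but 6 survives at r7c8 ⇒ r7c8=6.
Step 24. [r2c9∈{7}] r2c9 has the single candidate 7. So r2c9=7.
Step 25. [r9c2∈{5}] r9c2 is down to just 5. So r9c2=5.
Step 26. [r5c7∈{6}] r5c7's peers cover all but 6, so r5c7=6.
Step 27. [r9c8∈{2}] nothing but 2 survives at r9c8, so r9c8=2.
Step 28. [r6c3∈{1}] r6c3 is down to just 1. So r6c3=1.
Step 29. [r6c6∈{5}] r6c6's peers cover all but 5, so r6c6=5.
Step 30. [r9c1∈{3}] r9c1 is down to just 3, so r9c1=3.
Step 31. [r9c9∈{9}] nothing but 9 survives at r9c9, so r9c9=9.
Step 32. [r5c5∈{3}] r5c5 is down to just 3 ⇒ r5c5=3.
Step 33. [r3c8∈{5}] r3c8's peers cover all but 5. So r3c8=5.
Step 34. [r2c2∈{6}] r2c2 has the single candidate 6. So r2c2=6.
Step 35. [r6c2∈{2}] r6c2's peers cover all but 2 ⇒ r6c2=2.
Step 36. [r8c3∈{6}] r8c3's peers cover all but 6 ⇒ r8c3=6.
Step 37. [r1c5∈{5}] r1c5 is down to just 5, so r1c5=5.
Step 38. [r6c4∈{9}] nothing but 9 survives at r6c4 ⇒ r6c4=9.
Step 39. [r9c7∈{4}] r9c7 has the single candidate 4. So r9c7=4.

Answer: 8 7 3 6 5 9 1 4 2 / 5 6 9 1 2 4 3 8 7 / 4 1 2 3 7 8 9 5 6 / 7 3 4 8 1 6 2 9 5 / 9 8 5 2 3 7 6 1 4 / 6 2 1 9 4 5 7 3 8 / 2 4 7 5 9 3 8 6 1 / 1 9 6 4 8 2 5 7 3 / 3 5 8 7 6 1 4 2 9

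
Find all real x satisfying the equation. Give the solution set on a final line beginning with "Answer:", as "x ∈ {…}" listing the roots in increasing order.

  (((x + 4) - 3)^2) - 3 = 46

Step 1. [(((x + 4) - 3)^2) - 3 = 46] peel the -3: add 3 from each side. So sub: ((x + 4) - 3)^2 = 49.
Step 2. [((x + 4) - 3)^2 = 49] 49 ≥ 0, LHS is (·)² — take ±√ ⇒ sqrt: (x + 4) - 3 = 7 or -7.
Step 3. [(x + 4) - 3 = 7 or -7] peel the -3: add 3 from each side ⇒ sub: x + 4 = 10 or -4.
Step 4. [x + 4 = 10 or -4] subtract 4: x sits inside (… + 4), so sub: x = 6 or -8.

Answer: x ∈ {-8, 6}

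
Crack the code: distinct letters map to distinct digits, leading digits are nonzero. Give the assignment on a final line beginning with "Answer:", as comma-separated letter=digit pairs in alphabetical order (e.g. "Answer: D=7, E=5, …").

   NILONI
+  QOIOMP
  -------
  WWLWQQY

Step 1. [col 1: I + P ≡ Y (mod 10)] several values work for I in column 1 (I + P ≡ Y (mod 10), carry-in 0); try I=4 ⇒ I=4.
Step 2. [W] W is the leading digit of a 7-digit sum of two 6-digit numbers; the final carry is exactly 1, so W=1.
Step 3. [col 1: I + P ≡ Y (mod 10)] column 1 (I + P ≡ Y (mod 10), carry-in 0) doesn't pin P yet; pick P=9 and continue ⇒ P=9.
Step 4. [col 1: I + P ≡ Y (mod 10)] in column 1 we have I+P≡Y with carry-in 0; given I=4, P=9 and digits 1,4,9 already taken and all letters distinct, that pins Y to 3. So Y=3.
Step 5. [col 2: N + M ≡ Q (mod 10)] N=6 is one option consistent with column 2 (N + M ≡ Q (mod 10), carry-in 1) — take it ⇒ N=6.
Step 6. [col 2: N + M ≡ Q (mod 10)] no forcing yet in column 2 (carry-in 1); Q=5 is free and consistent — try it, so Q=5.
Step 7. [col 2: N + M ≡ Q (mod 10)] in column 2 we have N+M≡Q with carry-in 1; given N=6, Q=5 and digits 1,3,4,5,6,9 already taken and all letters distinct, that pins M to 8 ⇒ M=8.
Step 8. [col 3: O + O ≡ Q (mod 10)] column 3 (O + O ≡ Q (mod 10), carry-in 1) doesn't pin O yet; pick O=2 and continue. So O=2.
Step 9. [col 4: L + I ≡ W (mod 10)] in column 4 we have L+I≡W with carry-in 0; given I=4, W=1 and digits 1,2,3,4,5,6,8,9 already taken and all letters distinct, that pins L to 7 ⇒ L=7.

Answer: I=4, L=7, M=8, N=6, O=2, P=9, Q=5, W=1, Y=3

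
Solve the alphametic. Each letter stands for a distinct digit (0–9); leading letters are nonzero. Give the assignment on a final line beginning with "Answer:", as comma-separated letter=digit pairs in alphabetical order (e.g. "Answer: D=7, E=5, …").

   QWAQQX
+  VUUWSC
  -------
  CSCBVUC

Step 1. [col 1: X + C ≡ C (mod 10)] column 1: given nothing yet, carry-in 0, and all letters distinct, none taken yet, X+C≡C (mod 10) forces X=0, so X=0.
Step 2. [col 1: X + C ≡ C (mod 10)] C=1 is one option consistent with column 1 (X + C ≡ C (mod 10), carry-in 0) — take it ⇒ C=1.
Step 3. [col 2: Q + S ≡ U (mod 10)] column 2 (Q + S ≡ U (mod 10), carry-in 0) doesn't pin Q yet; pick Q=5 and continue. So Q=5.
Step 4. [col 2: Q + S ≡ U (mod 10)] no forcing yet in column 2 (carry-in 0); U=8 is free and consistent — try it ⇒ U=8.
Step 5. [col 2: Q + S ≡ U (mod 10)] in column 2 we have Q+S≡U with carry-in 0; given Q=5, U=8 and digits 0,1,5,8 already taken and all letters distinct, that pins S to 3. So S=3.
Step 6. [col 3: Q + W ≡ V (mod 10)] W=2 is one option consistent with column 3 (Q + W ≡ V (mod 10), carry-in 0) — take it, so W=2.
Step 7. [col 3: Q + W ≡ V (mod 10)] column 3 reads Q+W+carry(0)=V with Q=5, W=2; with digits 0,1,2,3,5,8 already taken and all letters distinct, the only value for V is 7. So V=7.
Step 8. [col 4: A + U ≡ B (mod 10)] column 4: given U=8, carry-in 0, and digits 0,1,2,3,5,7,8 already taken and all letters distinct, A+U≡B (mod 10) forces A=6, so A=6.
Step 9. [col 4: A + U ≡ B (mod 10)] column 4: given A=6, U=8, carry-in 0, and digits 0,1,2,3,5,6,7,8 already taken and all letters distinct, A+U≡B (mod 10) forces B=4, so B=4.

Answer: A=6, B=4, C=1, Q=5, S=3, U=8, V=7, W=2, X=0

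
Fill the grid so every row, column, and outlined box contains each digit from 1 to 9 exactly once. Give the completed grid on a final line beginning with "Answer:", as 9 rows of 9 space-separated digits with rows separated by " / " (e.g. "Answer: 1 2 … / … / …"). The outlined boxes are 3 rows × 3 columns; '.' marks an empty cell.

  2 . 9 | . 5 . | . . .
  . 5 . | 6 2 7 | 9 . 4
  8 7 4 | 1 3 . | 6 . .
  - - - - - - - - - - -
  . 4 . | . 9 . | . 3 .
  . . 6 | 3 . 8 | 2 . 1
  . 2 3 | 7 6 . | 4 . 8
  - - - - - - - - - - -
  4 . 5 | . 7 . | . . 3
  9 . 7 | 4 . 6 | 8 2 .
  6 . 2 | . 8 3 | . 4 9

Step 1. [r7c7∈{1}] only 1 remains possible at r7c7. So r7c7=1.
Step 2. [r2c3∈{1}] nothing but 1 survives at r2c3, so r2c3=1.
Step 3. [r3c8∈{5}] r3c8 has the single candidate 5 ⇒ r3c8=5.
Step 4. [r1c9∈{7}] r1c9 is down to just 7 ⇒ r1c9=7.
Step 5. [r5c8∈{7,9}] across col 8, 7 lands solely at r5c8 ⇒ r5c8=7.
Step 6. [r4c7∈{5}] r4c7's peers cover all but 5. So r4c7=5.
Step 7. [r4c4∈{2}] r4c4 has the single candidate 2 ⇒ r4c4=2.
Step 8. [r4c6∈{1}] r4c6 is down to just 1, so r4c6=1.
Step 9. [r8c2∈{1,3}] across row 8, 3 lands solely at r8c2. So r8c2=3.
Step 10. [r7c6∈{2,9}] row 7 places 2 nowhere but r7c6. So r7c6=2.
Step 11. [r6c6∈{5}] nothing but 5 survives at r6c6, so r6c6=5.
Step 12. [r1c8∈{1,8}] in row 1, 1 fits only at r1c8. So r1c8=1.
Step 13. [r2c1∈{3}] only 3 remains possible at r2c1. So r2c1=3.
Step 14. [r9c7∈{7}] r9c7 is down to just 7. So r9c7=7.
Step 15. [r6c1∈{1}] r6c1's peers cover all but 1. So r6c1=1.
Step 16. [r1c7∈{3}] only 3 remains possible at r1c7, so r1c7=3.
Step 17. [r8c5∈{1}] r8c5's peers cover all but 1 ⇒ r8c5=1.
Step 18. [r5c2∈{9}] r5c2 is down to just 9 ⇒ r5c2=9.
Step 19. [r5c5∈{4}] r5c5's peers cover all but 4, so r5c5=4.
Step 20. [r8c9∈{5}] only 5 remains possible at r8c9, so r8c9=5.
Step 21. [r7c4∈{9}] r7c4's peers cover all but 9, so r7c4=9.
Step 22. [r1c2∈{6}] nothing but 6 survives at r1c2. So r1c2=6.
Step 23. [r5c1∈{5}] r5c1 is down to just 5. So r5c1=5.
Step 24. [r4c3∈{8}] only 8 remains possible at r4c3 ⇒ r4c3=8.
Step 25. [r7c2∈{8}] r7c2 is down to just 8. So r7c2=8.
Step 26. [r3c6∈{9}] r3c6 is down to just 9 ⇒ r3c6=9.
Step 27. [r1c4∈{8}] r1c4's peers cover all but 8 ⇒ r1c4=8.
Step 28. [r4c9∈{6}] only 6 remains possible at r4c9. So r4c9=6.
Step 29. [r7c8∈{6}] r7c8 is down to just 6. So r7c8=6.
Step 30. [r1c6∈{4}] r1c6's peers cover all but 4. So r1c6=4.
Step 31. [r9c2∈{1}] only 1 remains possible at r9c2. So r9c2=1.
Step 32. [r6c8∈{9}] r6c8 has the single candidate 9 ⇒ r6c8=9.
Step 33. [r2c8∈{8}] only 8 remains possible at r2c8, so r2c8=8.
Step 34. [r3c9∈{2}] r3c9 is down to just 2. So r3c9=2.
Step 35. [r4c1∈{7}] r4c1 has the single candidate 7, so r4c1=7.
Step 36. [r9c4∈{5}] r9c4's peers cover all but 5. So r9c4=5.

Answer: 2 6 9 8 5 4 3 1 7 / 3 5 1 6 2 7 9 8 4 / 8 7 4 1 3 9 6 5 2 / 7 4 8 2 9 1 5 3 6 / 5 9 6 3 4 8 2 7 1 / 1 2 3 7 6 5 4 9 8 / 4 8 5 9 7 2 1 6 3 / 9 3 7 4 1 6 8 2 5 / 6 1 2 5 8 3 7 4 9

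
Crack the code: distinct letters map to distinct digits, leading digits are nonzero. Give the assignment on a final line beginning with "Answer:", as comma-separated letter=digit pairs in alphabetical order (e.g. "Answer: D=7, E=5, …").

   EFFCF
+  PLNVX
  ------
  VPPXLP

Step 1. [col 1: F + X ≡ P (mod 10)] several values work for P in column 1 (F + X ≡ P (mod 10), carry-in 0); try P=3 ⇒ P=3.
Step 2. [V] V is the leading digit of a 6-digit sum of two 5-digit numbers; the final carry is exactly 1 ⇒ V=1.
Step 3. [col 1: F + X ≡ P (mod 10)] column 1 (F + X ≡ P (mod 10), carry-in 0) doesn't pin F yet; pick F=8 and continue, so F=8.
Step 4. [col 1: F + X ≡ P (mod 10)] column 1 reads F+X+carry(0)=P with F=8, P=3; with digits 1,3,8 already taken and all letters distinct, the only value for X is 5 ⇒ X=5.
Step 5. [col 2: C + V ≡ L (mod 10)] column 2 (C + V ≡ L (mod 10), carry-in 1) doesn't pin C yet; pick C=2 and continue. So C=2.
Step 6. [col 2: C + V ≡ L (mod 10)] column 2 reads C+V+carry(1)=L with C=2, V=1; with digits 1,2,3,5,8 already taken and all letters distinct, the only value for L is 4 ⇒ L=4.
Step 7. [col 3: F + N ≡ X (mod 10)] column 3 reads F+N+carry(0)=X with F=8, X=5; with digits 1,2,3,4,5,8 already taken and all letters distinct, the only value for N is 7, so N=7.
Step 8. [col 5: E + P ≡ P (mod 10)] from column 5 (P=3, carry-in 1, digits 1,2,3,4,5,7,8 already taken and all letters distinct): E must equal 9 ⇒ E=9.

Answer: C=2, E=9, F=8, L=4, N=7, P=3, V=1, X=5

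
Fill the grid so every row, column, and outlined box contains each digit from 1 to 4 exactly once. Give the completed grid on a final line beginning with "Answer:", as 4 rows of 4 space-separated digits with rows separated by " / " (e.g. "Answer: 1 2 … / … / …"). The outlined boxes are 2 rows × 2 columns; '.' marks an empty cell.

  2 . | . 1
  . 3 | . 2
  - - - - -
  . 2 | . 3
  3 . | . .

Step 1. [r2c3∈{4}] r2c3 has the single candidate 4 ⇒ r2c3=4.
Step 2. [r4c2∈{1,4}] across col 2, 1 lands solely at r4c2 ⇒ r4c2=1.
Step 3. [r1c3∈{3}] only 3 remains possible at r1c3. So r1c3=3.
Step 4. [r1c2∈{4}] only 4 remains possible at r1c2. So r1c2=4.
Step 5. [r3c3∈{1}] r3c3 is down to just 1, so r3c3=1.
Step 6. [r2c1∈{1}] r2c1's peers cover all but 1, so r2c1=1.
Step 7. [r3c1∈{4}] r3c1 has the single candidate 4 ⇒ r3c1=4.
Step 8. [r4c4∈{4}] nothing but 4 survives at r4c4, so r4c4=4.
Step 9. [r4c3∈{2}] r4c3 has the single candidate 2, so r4c3=2.

Answer: 2 4 3 1 / 1 3 4 2 / 4 2 1 3 / 3 1 2 4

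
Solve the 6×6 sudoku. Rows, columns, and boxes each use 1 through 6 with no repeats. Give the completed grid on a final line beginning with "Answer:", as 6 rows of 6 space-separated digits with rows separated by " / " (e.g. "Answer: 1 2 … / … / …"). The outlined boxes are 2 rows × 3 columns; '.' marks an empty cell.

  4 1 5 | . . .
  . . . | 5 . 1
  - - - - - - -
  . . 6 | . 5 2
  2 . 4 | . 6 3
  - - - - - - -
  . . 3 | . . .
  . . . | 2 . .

Step 1. [r3c1∈{1,3}] r3c1 is the only open cell in box 3 admitting 1 ⇒ r3c1=1.
Step 2. [r5c2∈{2,4,5,6}] 2 has one home in row 5: r5c2, so r5c2=2.
Step 3. [r6c2∈{4,5,6}] 4 has one home in col 2: r6c2. So r6c2=4.
Step 4. [r5c6∈{4,5,6}] across col 6, 4 lands solely at r5c6. So r5c6=4.
Step 5. [r6c5∈{1,3}] r6c5 is the only open cell in row 6 admitting 3, so r6c5=3.
Step 6. [r2c1∈{3,6}] 3 has one home in col 1: r2c1. So r2c1=3.
Step 7. [r5c1∈{5,6}] row 5 places 5 nowhere but r5c1. So r5c1=5.
Step 8. [r5c4∈{1,6}] across row 5, 6 lands solely at r5c4. So r5c4=6.
Step 9. [r1c5∈{2}] only 2 remains possible at r1c5 ⇒ r1c5=2.
Step 10. [r1c6∈{6}] r1c6 has the single candidate 6 ⇒ r1c6=6.
Step 11. [r6c3∈{1}] nothing but 1 survives at r6c3. So r6c3=1.
Step 12. [r2c5∈{4}] r2c5 is down to just 4, so r2c5=4.
Step 13. [r4c4∈{1}] r4c4 is down to just 1 ⇒ r4c4=1.
Step 14. [r5c5∈{1}] r5c5 has the single candidate 1. So r5c5=1.
Step 15. [r6c1∈{6}] r6c1 is down to just 6, so r6c1=6.
Step 16. [r3c2∈{3}] r3c2 has the single candidate 3. So r3c2=3.
Step 17. [r4c2∈{5}] r4c2's peers cover all but 5 ⇒ r4c2=5.
Step 18. [r2c2∈{6}] r2c2 has the single candidate 6 ⇒ r2c2=6.
Step 19. [r3c4∈{4}] nothing but 4 survives at r3c4 ⇒ r3c4=4.
Step 20. [r1c4∈{3}] r1c4 has the single candidate 3, so r1c4=3.
Step 21. [r6c6∈{5}] only 5 remains possible at r6c6 ⇒ r6c6=5.
Step 22. [r2c3∈{2}] r2c3's peers cover all but 2. So r2c3=2.

Answer: 4 1 5 3 2 6 / 3 6 2 5 4 1 / 1 3 6 4 5 2 / 2 5 4 1 6 3 / 5 2 3 6 1 4 / 6 4 1 2 3 5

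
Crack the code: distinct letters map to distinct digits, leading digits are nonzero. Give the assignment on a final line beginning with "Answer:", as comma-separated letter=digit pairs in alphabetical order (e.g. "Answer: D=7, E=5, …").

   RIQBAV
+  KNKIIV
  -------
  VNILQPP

Step 1. [col 1: V + V ≡ P (mod 10)] no forcing yet in column 1 (carry-in 0); P=2 is free and consistent — try it. So P=2.
Step 2. [col 1: V + V ≡ P (mod 10)] several values work for V in column 1 (V + V ≡ P (mod 10), carry-in 0); try V=1. So V=1.
Step 3. [col 2: A + I ≡ P (mod 10)] no forcing yet in column 2 (carry-in 0); A=4 is free and consistent — try it, so A=4.
Step 4. [col 2: A + I ≡ P (mod 10)] from column 2 (A=4, P=2, carry-in 0, digits 1,2,4 already taken and all letters distinct): I must equal 8. So I=8.
Step 5. [col 3: B + I ≡ Q (mod 10)] B=6 is one option consistent with column 3 (B + I ≡ Q (mod 10), carry-in 1) — take it ⇒ B=6.
Step 6. [col 3: B + I ≡ Q (mod 10)] column 3 reads B+I+carry(1)=Q with B=6, I=8; with digits 1,2,4,6,8 already taken and all letters distinct, the only value for Q is 5, so Q=5.
Step 7. [col 4: Q + K ≡ L (mod 10)] no forcing yet in column 4 (carry-in 1); K=3 is free and consistent — try it ⇒ K=3.
Step 8. [col 4: Q + K ≡ L (mod 10)] from column 4 (Q=5, K=3, carry-in 1, digits 1,2,3,4,5,6,8 already taken and all letters distinct): L must equal 9, so L=9.
Step 9. [col 5: I + N ≡ I (mod 10)] column 5: given I=8, carry-in 0, and digits 1,2,3,4,5,6,8,9 already taken and all letters distinct, I+N≡I (mod 10) forces N=0 ⇒ N=0.
Step 10. [col 6: R + K ≡ N (mod 10)] from column 6 (K=3, N=0, carry-in 0, digits 0,1,2,3,4,5,6,8,9 already taken and all letters distinct): R must equal 7 ⇒ R=7.

Answer: A=4, B=6, I=8, K=3, L=9, N=0, P=2, Q=5, R=7, V=1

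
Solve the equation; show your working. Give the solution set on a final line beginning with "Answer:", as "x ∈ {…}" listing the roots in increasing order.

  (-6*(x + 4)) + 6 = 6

Step 1. [(-6*(x + 4)) + 6 = 6] 6 comes off first (subtract 6). So sub: -6*(x + 4) = 0.
Step 2. [-6*(x + 4) = 0] leading coefficient -6: divide by -6, so div: x + 4 = 0.
Step 3. [x + 4 = 0] subtract 4: x sits inside (… + 4), so sub: x = -4.

Answer: x ∈ {-4}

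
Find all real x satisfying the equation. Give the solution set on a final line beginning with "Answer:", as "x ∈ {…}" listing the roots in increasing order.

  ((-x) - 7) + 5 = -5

Step 1. [((-x) - 7) + 5 = -5] the outer +5 inverts by subtracting 5, so sub: (-x) - 7 = -10.
Step 2. [(-x) - 7 = -10] peel the -7: add 7 from each side. So sub: -x = -3.
Step 3. [-x = -3] leading − — multiply by −1 ⇒ neg: x = 3.

Answer: x ∈ {3}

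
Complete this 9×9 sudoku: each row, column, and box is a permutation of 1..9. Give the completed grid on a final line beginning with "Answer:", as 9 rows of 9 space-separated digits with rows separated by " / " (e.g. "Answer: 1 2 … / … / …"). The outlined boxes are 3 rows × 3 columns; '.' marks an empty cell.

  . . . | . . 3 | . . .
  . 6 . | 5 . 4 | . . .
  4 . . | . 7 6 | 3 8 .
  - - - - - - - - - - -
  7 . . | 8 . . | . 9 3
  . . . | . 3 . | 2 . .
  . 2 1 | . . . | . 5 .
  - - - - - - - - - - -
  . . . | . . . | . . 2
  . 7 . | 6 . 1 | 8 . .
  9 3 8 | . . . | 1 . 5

Step 1. [r1c7∈{4,5,6,7,9}] across col 7, 5 lands solely at r1c7. So r1c7=5.
Step 2. [r4c5∈{1,2,4,5,6}] row 4 places 1 nowhere but r4c5. So r4c5=1.
Step 3. [r9c8∈{4,6,7}] across row 9, 6 lands solely at r9c8, so r9c8=6.
Step 4. [r1c9∈{1,4,6,7,9}] across row 1, 6 lands solely at r1c9. So r1c9=6.
Step 5. [r1c8∈{1,2,4,7}] row 1 places 4 nowhere but r1c8. So r1c8=4.
Step 6. [r2c8∈{1,2,7}] across col 8, 2 lands solely at r2c8. So r2c8=2.
Step 7. [r6c5∈{4,6,9}] 6 has one home in col 5: r6c5, so r6c5=6.
Step 8. [r7c4∈{3,4,7,9}] r7c4 is the only open cell in col 4 admitting 3. So r7c4=3.
Step 9. [r7c6∈{5,7,8,9}] across col 6, 8 lands solely at r7c6. So r7c6=8.
Step 10. [r1c3∈{2,7,9}] in row 1, 7 fits only at r1c3, so r1c3=7.
Step 11. [r4c6∈{2,5}] r4c6 is the only open cell in row 4 admitting 2. So r4c6=2.
Step 12. [r5c6∈{5,7,9}] col 6 places 5 nowhere but r5c6 ⇒ r5c6=5.
Step 13. [r6c6∈{7,9}] col 6 places 9 nowhere but r6c6. So r6c6=9.
Step 14. [r2c3∈{3,9}] across col 3, 3 lands solely at r2c3 ⇒ r2c3=3.
Step 15. [r7c8∈{7}] r7c8 has the single candidate 7, so r7c8=7.
Step 16. [r4c7∈{4,6}] r4c7 is the only open cell in col 7 admitting 6, so r4c7=6.
Step 17. [r1c5∈{2,8,9}] within box 8, every 9-candidate lies in col 5. So r1c5≠9.
Step 18. [r9c4∈{2,4,7}] r5c4 and r6c4 in col 4 both hold exactly {4,7}; those values are spoken for. So r9c4≠4.
Step 19. [r9c5∈{2,4}] row 9 places 4 nowhere but r9c5. So r9c5=4.
Step 20. [r9c4∈{2,7}] across row 9, 2 lands solely at r9c4. So r9c4=2.
Step 21. [r3c3∈{2,5,9}] r3c3 is the only open cell in row 3 admitting 2 ⇒ r3c3=2.
Step 22. [r3c2∈{1,5,9}] 5 has one home in row 3: r3c2. So r3c2=5.
Step 23. [r1c2∈{1,8,9}] 9 has one home in box 1: r1c2. So r1c2=9.
Step 24. [r4c2∈{4}] r4c2's peers cover all but 4. So r4c2=4.
Step 25. [r3c4∈{1,9}] col 4 places 9 nowhere but r3c4 ⇒ r3c4=9.
Step 26. [r5c2∈{8}] r5c2 is down to just 8, so r5c2=8.
Step 27. [r3c9∈{1}] r3c9 is down to just 1 ⇒ r3c9=1.
Step 28. [r2c1∈{1,8}] r2c1 is the only open cell in row 2 admitting 1 ⇒ r2c1=1.
Step 29. [r6c9∈{4,7,8}] across row 6, 8 lands solely at r6c9. So r6c9=8.
Step 30. [r5c1∈{6}] r5c1 is down to just 6. So r5c1=6.
Step 31. [r7c1∈{5}] r7c1 has the single candidate 5. So r7c1=5.
Step 32. [r8c3∈{4}] r8c3 has the single candidate 4, so r8c3=4.
Step 33. [r8c9∈{9}] only 9 remains possible at r8c9. So r8c9=9.
Step 34. [r5c9∈{4,7}] across col 9, 4 lands solely at r5c9, so r5c9=4.
Step 35. [r6c7∈{7}] only 7 remains possible at r6c7 ⇒ r6c7=7.
Step 36. [r1c1∈{8}] r1c1 is down to just 8 ⇒ r1c1=8.
Step 37. [r8c1∈{2}] r8c1 has the single candidate 2 ⇒ r8c1=2.
Step 38. [r8c5∈{5}] r8c5 is down to just 5. So r8c5=5.
Step 39. [r6c4∈{4}] nothing but 4 survives at r6c4. So r6c4=4.
Step 40. [r1c4∈{1}] r1c4 has the single candidate 1 ⇒ r1c4=1.
Step 41. [r7c2∈{1}] r7c2 has the single candidate 1 ⇒ r7c2=1.
Step 42. [r2c9∈{7}] r2c9 has the single candidate 7, so r2c9=7.
Step 43. [r2c5∈{8}] only 8 remains possible at r2c5 ⇒ r2c5=8.
Step 44. [r4c3∈{5}] only 5 remains possible at r4c3, so r4c3=5.
Step 45. [r7c3∈{6}] only 6 remains possible at r7c3 ⇒ r7c3=6.
Step 46. [r9c6∈{7}] r9c6 is down to just 7 ⇒ r9c6=7.
Step 47. [r5c4∈{7}] r5c4 is down to just 7 ⇒ r5c4=7.
Step 48. [r5c8∈{1}] r5c8's peers cover all but 1 ⇒ r5c8=1.
Step 49. [r7c5∈{9}] nothing but 9 survives at r7c5. So r7c5=9.
Step 50. [r8c8∈{3}] only 3 remains possible at r8c8. So r8c8=3.
Step 51. [r7c7∈{4}] r7c7 is down to just 4. So r7c7=4.
Step 52. [r2c7∈{9}] r2c7 has the single candidate 9. So r2c7=9.
Step 53. [r5c3∈{9}] r5c3's peers cover all but 9. So r5c3=9.
Step 54. [r1c5∈{2}] r1c5's peers cover all but 2 ⇒ r1c5=2.
Step 55. [r6c1∈{3}] r6c1 is down to just 3. So r6c1=3.

Answer: 8 9 7 1 2 3 5 4 6 / 1 6 3 5 8 4 9 2 7 / 4 5 2 9 7 6 3 8 1 / 7 4 5 8 1 2 6 9 3 / 6 8 9 7 3 5 2 1 4 / 3 2 1 4 6 9 7 5 8 / 5 1 6 3 9 8 4 7 2 / 2 7 4 6 5 1 8 3 9 / 9 3 8 2 4 7 1 6 5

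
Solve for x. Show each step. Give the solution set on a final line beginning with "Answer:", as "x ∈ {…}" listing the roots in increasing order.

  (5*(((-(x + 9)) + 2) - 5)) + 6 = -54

Step 1. [(5*(((-(x + 9)) + 2) - 5)) + 6 = -54] subtract 6: x sits inside (… + 6) ⇒ sub: 5*(((-(x + 9)) + 2) - 5) = -60.
Step 2. [5*(((-(x + 9)) + 2) - 5) = -60] divide by the outer 5 ⇒ div: ((-(x + 9)) + 2) - 5 = -12.
Step 3. [((-(x + 9)) + 2) - 5 = -12] -5 is outermost — add 5 both sides ⇒ sub: (-(x + 9)) + 2 = -7.
Step 4. [(-(x + 9)) + 2 = -7] the outer +2 inverts by subtracting 2, so sub: -(x + 9) = -9.
Step 5. [-(x + 9) = -9] flip signs both sides ⇒ neg: x + 9 = 9.
Step 6. [x + 9 = 9] 9 comes off first (subtract 9). So sub: x = 0.

Answer: x ∈ {0}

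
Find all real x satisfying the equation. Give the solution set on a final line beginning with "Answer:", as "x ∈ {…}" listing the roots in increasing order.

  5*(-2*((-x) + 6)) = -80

Step 1. [5*(-2*((-x) + 6)) = -80] leading coefficient 5: divide by 5 ⇒ div: -2*((-x) + 6) = -16.
Step 2. [-2*((-x) + 6) = -16] divide by the outer -2 ⇒ div: (-x) + 6 = 8.
Step 3. [(-x) + 6 = 8] peel the +6: subtract 6 from each side, so sub: -x = 2.
Step 4. [-x = 2] LHS negated; negate both sides. So neg: x = -2.

Answer: x ∈ {-2}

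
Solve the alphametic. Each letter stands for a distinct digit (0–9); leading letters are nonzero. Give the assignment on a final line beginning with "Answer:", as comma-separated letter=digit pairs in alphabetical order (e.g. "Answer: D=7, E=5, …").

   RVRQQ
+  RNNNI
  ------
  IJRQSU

Step 1. [col 1: Q + I ≡ U (mod 10)] column 1 (Q + I ≡ U (mod 10), carry-in 0) doesn't pin U yet; pick U=8 and continue. So U=8.
Step 2. [col 1: Q + I ≡ U (mod 10)] no forcing yet in column 1 (carry-in 0); I=1 is free and consistent — try it ⇒ I=1.
Step 3. [col 1: Q + I ≡ U (mod 10)] from column 1 (I=1, U=8, carry-in 0, digits 1,8 already taken and all letters distinct): Q must equal 7, so Q=7.
Step 4. [col 2: Q + N ≡ S (mod 10)] no forcing yet in column 2 (carry-in 0); S=9 is free and consistent — try it. So S=9.
Step 5. [col 2: Q + N ≡ S (mod 10)] in column 2 we have Q+N≡S with carry-in 0; given Q=7, S=9 and digits 1,7,8,9 already taken and all letters distinct, that pins N to 2 ⇒ N=2.
Step 6. [col 3: R + N ≡ Q (mod 10)] column 3: given N=2, Q=7, carry-in 0, and digits 1,2,7,8,9 already taken and all letters distinct, R+N≡Q (mod 10) forces R=5, so R=5.
Step 7. [col 4: V + N ≡ R (mod 10)] in column 4 we have V+N≡R with carry-in 0; given N=2, R=5 and digits 1,2,5,7,8,9 already taken and all letters distinct, that pins V to 3, so V=3.
Step 8. [col 5: R + R ≡ J (mod 10)] column 5 reads R+R+carry(0)=J with R=5; with digits 1,2,3,5,7,8,9 already taken and all letters distinct, the only value for J is 0, so J=0.

Answer: I=1, J=0, N=2, Q=7, R=5, S=9, U=8, V=3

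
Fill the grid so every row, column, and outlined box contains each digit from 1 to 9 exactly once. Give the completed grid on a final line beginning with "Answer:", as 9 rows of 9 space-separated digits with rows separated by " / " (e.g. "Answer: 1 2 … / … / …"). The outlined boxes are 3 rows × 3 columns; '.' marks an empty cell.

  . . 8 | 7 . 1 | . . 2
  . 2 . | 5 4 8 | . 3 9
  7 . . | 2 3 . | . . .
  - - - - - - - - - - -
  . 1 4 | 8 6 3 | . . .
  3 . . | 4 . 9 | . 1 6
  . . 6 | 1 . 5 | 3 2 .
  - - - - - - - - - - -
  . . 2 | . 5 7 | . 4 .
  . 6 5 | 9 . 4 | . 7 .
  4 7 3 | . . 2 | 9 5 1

Step 1. [r1c8∈{6}] r1c8's peers cover all but 6. So r1c8=6.
Step 2. [r7c1∈{1,8,9}] across row 7, 1 lands solely at r7c1 ⇒ r7c1=1.
Step 3. [r8c1∈{8}] r8c1 has the single candidate 8 ⇒ r8c1=8.
Step 4. [r3c3∈{1,9}] r3c3 is the only open cell in col 3 admitting 9 ⇒ r3c3=9.
Step 5. [r3c7∈{1,4,5,8}] 1 has one home in row 3: r3c7. So r3c7=1.
Step 6. [r1c1∈{5}] r1c1 is down to just 5. So r1c1=5.
Step 7. [r6c9∈{4,7,8}] in row 6, 4 fits only at r6c9. So r6c9=4.
Step 8. [r5c7∈{5,7,8}] 8 has one home in box 6: r5c7. So r5c7=8.
Step 9. [r7c9∈{3,8}] row 7 places 8 nowhere but r7c9, so r7c9=8.
Step 10. [r6c1∈{9}] r6c1 is down to just 9 ⇒ r6c1=9.
Step 11. [r4c9∈{5,7}] across col 9, 7 lands solely at r4c9. So r4c9=7.
Step 12. [r5c5∈{2,7}] row 5 places 2 nowhere but r5c5 ⇒ r5c5=2.
Step 13. [r1c7∈{4}] r1c7's peers cover all but 4, so r1c7=4.
Step 14. [r7c7∈{6}] r7c7's peers cover all but 6. So r7c7=6.
Step 15. [r8c7∈{2}] r8c7 has the single candidate 2, so r8c7=2.
Step 16. [r9c5∈{8}] nothing but 8 survives at r9c5. So r9c5=8.
Step 17. [r4c8∈{9}] r4c8's peers cover all but 9, so r4c8=9.
Step 18. [r8c5∈{1}] nothing but 1 survives at r8c5 ⇒ r8c5=1.
Step 19. [r8c9∈{3}] r8c9 has the single candidate 3 ⇒ r8c9=3.
Step 20. [r4c7∈{5}] only 5 remains possible at r4c7 ⇒ r4c7=5.
Step 21. [r1c5∈{9}] r1c5 has the single candidate 9. So r1c5=9.
Step 22. [r6c2∈{8}] nothing but 8 survives at r6c2, so r6c2=8.
Step 23. [r3c2∈{4}] r3c2 is down to just 4, so r3c2=4.
Step 24. [r2c1∈{6}] r2c1's peers cover all but 6. So r2c1=6.
Step 25. [r1c2∈{3}] nothing but 3 survives at r1c2, so r1c2=3.
Step 26. [r5c3∈{7}] nothing but 7 survives at r5c3. So r5c3=7.
Step 27. [r4c1∈{2}] r4c1 is down to just 2, so r4c1=2.
Step 28. [r5c2∈{5}] r5c2 has the single candidate 5 ⇒ r5c2=5.
Step 29. [r9c4∈{6}] only 6 remains possible at r9c4, so r9c4=6.
Step 30. [r3c8∈{8}] r3c8's peers cover all but 8, so r3c8=8.
Step 31. [r2c3∈{1}] r2c3's peers cover all but 1. So r2c3=1.
Step 32. [r3c9∈{5}] r3c9 is down to just 5. So r3c9=5.
Step 33. [r7c2∈{9}] r7c2's peers cover all but 9. So r7c2=9.
Step 34. [r2c7∈{7}] only 7 remains possible at r2c7 ⇒ r2c7=7.
Step 35. [r3c6∈{6}] r3c6 is down to just 6 ⇒ r3c6=6.
Step 36. [r7c4∈{3}] nothing but 3 survives at r7c4. So r7c4=3.
Step 37. [r6c5∈{7}] r6c5's peers cover all but 7. So r6c5=7.

Answer: 5 3 8 7 9 1 4 6 2 / 6 2 1 5 4 8 7 3 9 / 7 4 9 2 3 6 1 8 5 / 2 1 4 8 6 3 5 9 7 / 3 5 7 4 2 9 8 1 6 / 9 8 6 1 7 5 3 2 4 / 1 9 2 3 5 7 6 4 8 / 8 6 5 9 1 4 2 7 3 / 4 7 3 6 8 2 9 5 1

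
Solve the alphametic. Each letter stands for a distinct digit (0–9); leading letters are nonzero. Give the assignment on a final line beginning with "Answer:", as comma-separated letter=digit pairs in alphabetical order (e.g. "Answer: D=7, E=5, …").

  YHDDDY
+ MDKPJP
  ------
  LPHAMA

Step 1. [col 1: Y + P ≡ A (mod 10)] column 1 (Y + P ≡ A (mod 10), carry-in 0) doesn't pin Y yet; pick Y=4 and continue, so Y=4.
Step 2. [col 1: Y + P ≡ A (mod 10)] several values work for A in column 1 (Y + P ≡ A (mod 10), carry-in 0); try A=0, so A=0.
Step 3. [col 1: Y + P ≡ A (mod 10)] column 1 reads Y+P+carry(0)=A with Y=4, A=0; with digits 0,4 already taken and all letters distinct, the only value for P is 6, so P=6.
Step 4. [col 2: D + J ≡ M (mod 10)] M=1 is one option consistent with column 2 (D + J ≡ M (mod 10), carry-in 1) — take it, so M=1.
Step 5. [col 2: D + J ≡ M (mod 10)] no forcing yet in column 2 (carry-in 1); J=7 is free and consistent — try it. So J=7.
Step 6. [col 2: D + J ≡ M (mod 10)] column 2: given J=7, M=1, carry-in 1, and digits 0,1,4,6,7 already taken and all letters distinct, D+J≡M (mod 10) forces D=3, so D=3.
Step 7. [col 4: D + K ≡ H (mod 10)] no forcing yet in column 4 (carry-in 1); K=8 is free and consistent — try it, so K=8.
Step 8. [col 4: D + K ≡ H (mod 10)] column 4 reads D+K+carry(1)=H with D=3, K=8; with digits 0,1,3,4,6,7,8 already taken and all letters distinct, the only value for H is 2 ⇒ H=2.
Step 9. [col 6: Y + M ≡ L (mod 10)] from column 6 (Y=4, M=1, carry-in 0, digits 0,1,2,3,4,6,7,8 already taken and all letters distinct): L must equal 5. So L=5.

Answer: A=0, D=3, H=2, J=7, K=8, L=5, M=1, P=6, Y=4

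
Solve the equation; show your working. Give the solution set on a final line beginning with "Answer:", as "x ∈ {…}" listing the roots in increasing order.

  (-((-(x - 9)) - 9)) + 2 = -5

Step 1. [(-((-(x - 9)) - 9)) + 2 = -5] the outer +2 inverts by subtracting 2 ⇒ sub: -((-(x - 9)) - 9) = -7.
Step 2. [-((-(x - 9)) - 9) = -7] flip signs both sides ⇒ neg: (-(x - 9)) - 9 = 7.
Step 3. [(-(x - 9)) - 9 = 7] add 9: x sits inside (… - 9). So sub: -(x - 9) = 16.
Step 4. [-(x - 9) = 16] leading − — multiply by −1 ⇒ neg: x - 9 = -16.
Step 5. [x - 9 = -16] 9 comes off first (add 9). So sub: x = -7.

Answer: x ∈ {-7}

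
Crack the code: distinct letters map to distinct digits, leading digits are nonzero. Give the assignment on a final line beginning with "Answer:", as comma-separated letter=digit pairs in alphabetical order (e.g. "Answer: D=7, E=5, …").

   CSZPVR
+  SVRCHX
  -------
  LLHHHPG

Step 1. [col 1: R + X ≡ G (mod 10)] several values work for G in column 1 (R + X ≡ G (mod 10), carry-in 0); try G=3 ⇒ G=3.
Step 2. [L] adding two 6-digit numbers gives at most 6+1 digits, and here it does — L is that final carry and must be 1. So L=1.
Step 3. [col 1: R + X ≡ G (mod 10)] several values work for R in column 1 (R + X ≡ G (mod 10), carry-in 0); try R=5 ⇒ R=5.
Step 4. [col 1: R + X ≡ G (mod 10)] column 1 reads R+X+carry(0)=G with R=5, G=3; with digits 1,3,5 already taken and all letters distinct, the only value for X is 8, so X=8.
Step 5. [col 2: V + H ≡ P (mod 10)] several values work for V in column 2 (V + H ≡ P (mod 10), carry-in 1); try V=2. So V=2.
Step 6. [col 2: V + H ≡ P (mod 10)] column 2 (V + H ≡ P (mod 10), carry-in 1) doesn't pin H yet; pick H=6 and continue. So H=6.
Step 7. [col 2: V + H ≡ P (mod 10)] in column 2 we have V+H≡P with carry-in 1; given V=2, H=6 and digits 1,2,3,5,6,8 already taken and all letters distinct, that pins P to 9, so P=9.
Step 8. [col 3: P + C ≡ H (mod 10)] in column 3 we have P+C≡H with carry-in 0; given P=9, H=6 and digits 1,2,3,5,6,8,9 already taken and all letters distinct, that pins C to 7 ⇒ C=7.
Step 9. [col 4: Z + R ≡ H (mod 10)] from column 4 (R=5, H=6, carry-in 1, digits 1,2,3,5,6,7,8,9 already taken and all letters distinct): Z must equal 0 ⇒ Z=0.
Step 10. [col 5: S + V ≡ H (mod 10)] column 5 reads S+V+carry(0)=H with V=2, H=6; with digits 0,1,2,3,5,6,7,8,9 already taken and all letters distinct, the only value for S is 4 ⇒ S=4.

Answer: C=7, G=3, H=6, L=1, P=9, R=5, S=4, V=2, X=8, Z=0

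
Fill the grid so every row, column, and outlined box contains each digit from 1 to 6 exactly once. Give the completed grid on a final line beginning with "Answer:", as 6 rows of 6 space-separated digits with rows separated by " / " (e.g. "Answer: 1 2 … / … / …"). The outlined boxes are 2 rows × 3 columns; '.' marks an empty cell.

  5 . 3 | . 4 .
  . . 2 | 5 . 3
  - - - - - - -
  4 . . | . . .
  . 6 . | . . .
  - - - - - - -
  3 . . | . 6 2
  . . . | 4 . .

Step 1. [r2c5∈{1}] r2c5's peers cover all but 1. So r2c5=1.
Step 2. [r5c4∈{1}] r5c4's peers cover all but 1, so r5c4=1.
Step 3. [r6c6∈{5}] r6c6 is down to just 5, so r6c6=5.
Step 4. [r3c2∈{1,2,3,5}] col 2 places 3 nowhere but r3c2, so r3c2=3.
Step 5. [r4c1∈{1,2}] in box 3, 2 fits only at r4c1. So r4c1=2.
Step 6. [r6c1∈{1,6}] across col 1, 1 lands solely at r6c1. So r6c1=1.
Step 7. [r5c2∈{4,5}] col 2 places 5 nowhere but r5c2, so r5c2=5.
Step 8. [r1c4∈{2,6}] r1c4 is the only open cell in row 1 admitting 2. So r1c4=2.
Step 9. [r4c4∈{3}] r4c4 has the single candidate 3 ⇒ r4c4=3.
Step 10. [r4c5∈{5}] nothing but 5 survives at r4c5, so r4c5=5.
Step 11. [r4c3∈{1}] r4c3 has the single candidate 1 ⇒ r4c3=1.
Step 12. [r1c6∈{6}] r1c6 is down to just 6. So r1c6=6.
Step 13. [r6c5∈{3}] r6c5 is down to just 3. So r6c5=3.
Step 14. [r2c2∈{4}] nothing but 4 survives at r2c2 ⇒ r2c2=4.
Step 15. [r3c4∈{6}] r3c4's peers cover all but 6. So r3c4=6.
Step 16. [r3c5∈{2}] nothing but 2 survives at r3c5. So r3c5=2.
Step 17. [r6c2∈{2}] only 2 remains possible at r6c2. So r6c2=2.
Step 18. [r4c6∈{4}] r4c6 has the single candidate 4. So r4c6=4.
Step 19. [r6c3∈{6}] only 6 remains possible at r6c3. So r6c3=6.
Step 20. [r3c6∈{1}] only 1 remains possible at r3c6. So r3c6=1.
Step 21. [r3c3∈{5}] r3c3 is down to just 5, so r3c3=5.
Step 22. [r5c3∈{4}] only 4 remains possible at r5c3 ⇒ r5c3=4.
Step 23. [r2c1∈{6}] nothing but 6 survives at r2c1. So r2c1=6.
Step 24. [r1c2∈{1}] nothing but 1 survives at r1c2. So r1c2=1.

Answer: 5 1 3 2 4 6 / 6 4 2 5 1 3 / 4 3 5 6 2 1 / 2 6 1 3 5 4 / 3 5 4 1 6 2 / 1 2 6 4 3 5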